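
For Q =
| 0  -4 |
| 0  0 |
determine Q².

Q is strictly triangular, hence nilpotent: Q² = 0, so Q² = 0.

[[0, 0], [0, 0]]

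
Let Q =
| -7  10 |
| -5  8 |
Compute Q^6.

tr Q = 1 and det Q = -6, so the characteristic polynomial is λ² − (1)λ + (-6) with roots -2 and 3.
Eigenvectors give P = [[2, 1], [1, 1]] with P⁻¹ = [[1, -1], [-1, 2]], and Q = P·diag(-2, 3)·P⁻¹.
Then Q^6 = P·diag(64, 729)·P⁻¹ = [[128, 729], [64, 729]] · [[1, -1], [-1, 2]] = [[-601, 1330], [-665, 1394]].

[[-601, 1330], [-665, 1394]]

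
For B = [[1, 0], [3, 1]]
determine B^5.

B = I + N where N = [[0, 0], [3, 0]] is strictly lower-triangular, so N^2 = 0.
(I + N)^5 = I + 5·N = [[1, 0], [15, 1]].

[[1, 0], [15, 1]]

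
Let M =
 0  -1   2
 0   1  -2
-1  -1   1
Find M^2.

[[-2, -3, 4], [2, 3, -4], [-1, -1, 1]]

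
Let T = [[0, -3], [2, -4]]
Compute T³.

[[24, -30], [20, -16]]

T² = [[-6, 12], [-8, 10]]
T³ = [[24, -30], [20, -16]]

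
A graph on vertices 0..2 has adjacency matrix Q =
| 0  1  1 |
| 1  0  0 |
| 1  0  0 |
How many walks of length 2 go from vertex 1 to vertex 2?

The number of length-2 walks from vertex 1 to vertex 2 is entry (1,2) of Q², where Q is the adjacency matrix.
Q² = [[2, 0, 0], [0, 1, 1], [0, 1, 1]]

1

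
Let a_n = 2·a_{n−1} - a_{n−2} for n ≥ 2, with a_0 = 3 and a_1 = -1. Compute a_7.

With companion matrix Q = [[2, -1], [1, 0]], [a_n, a_{n−1}]ᵀ = Q·[a_{n−1}, a_{n−2}]ᵀ, so [a_7, a_6]ᵀ = Q⁶·[a_1, a_0]ᵀ.
Q⁶ = [[7, -6], [6, -5]], giving [a_7, a_6]ᵀ = [[-25], [-21]].

-25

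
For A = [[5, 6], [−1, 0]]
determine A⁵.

[[665, 1266], [−211, −390]]

tr A = 5 and det A = 6, so the characteristic polynomial is λ² − (5)λ + (6) with roots 3 and 2.
Eigenvectors give P = [[3, −2], [−1, 1]] with P⁻¹ = [[1, 2], [1, 3]], and A = P·diag(3, 2)·P⁻¹.
Then A⁵ = P·diag(243, 32)·P⁻¹ = [[729, −64], [−243, 32]] · [[1, 2], [1, 3]] = [[665, 1266], [−211, −390]].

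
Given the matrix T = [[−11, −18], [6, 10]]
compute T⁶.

tr T = −1 and det T = −2, so the characteristic polynomial is λ² − (−1)λ + (−2) with roots 1 and −2.
Eigenvectors give P = [[−3, 2], [2, −1]] with P⁻¹ = [[1, 2], [2, 3]], and T = P·diag(1, −2)·P⁻¹.
Then T⁶ = P·diag(1, 64)·P⁻¹ = [[−3, 128], [2, −64]] · [[1, 2], [2, 3]] = [[253, 378], [−126, −188]].

[[253, 378], [−126, −188]]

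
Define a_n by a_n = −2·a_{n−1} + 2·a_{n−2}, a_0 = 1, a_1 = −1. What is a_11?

With companion matrix M = [[−2, 2], [1, 0]], [a_n, a_{n−1}]ᵀ = M·[a_{n−1}, a_{n−2}]ᵀ, so [a_11, a_10]ᵀ = M¹⁰·[a_1, a_0]ᵀ.
M¹⁰ = [[18272, −13376], [−6688, 4896]], giving [a_11, a_10]ᵀ = [[−31648], [11584]].

−31648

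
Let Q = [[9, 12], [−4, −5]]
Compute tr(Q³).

28

tr Q = 4 and det Q = 3, so the characteristic polynomial is λ² − (4)λ + (3) with roots 1 and 3.
Eigenvectors give P = [[−3, −2], [2, 1]] with P⁻¹ = [[1, 2], [−2, −3]], and Q = P·diag(1, 3)·P⁻¹.
Then Q³ = P·diag(1, 27)·P⁻¹ = [[−3, −54], [2, 27]] · [[1, 2], [−2, −3]] = [[105, 156], [−52, −77]].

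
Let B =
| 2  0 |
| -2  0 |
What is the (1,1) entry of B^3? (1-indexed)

8

B^2 = [[4, 0], [-4, 0]]
B^3 = [[8, 0], [-8, 0]]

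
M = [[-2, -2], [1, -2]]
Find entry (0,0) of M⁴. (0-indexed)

-28

M² = [[2, 8], [-4, 2]]
M³ = [[4, -20], [10, 4]]
M⁴ = [[-28, 32], [-16, -28]]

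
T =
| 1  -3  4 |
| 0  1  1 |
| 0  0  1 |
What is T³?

T = I + N where N = [[0, -3, 4], [0, 0, 1], [0, 0, 0]] is strictly upper-triangular, so N³ = 0.
(I + N)³ = I + 3·N + 3·N² = [[1, -9, 3], [0, 1, 3], [0, 0, 1]].

[[1, -9, 3], [0, 1, 3], [0, 0, 1]]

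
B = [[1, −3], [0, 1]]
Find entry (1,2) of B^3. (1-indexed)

−9

B = I + N where N = [[0, −3], [0, 0]] is strictly upper-triangular, so N^2 = 0.
(I + N)^3 = I + 3·N = [[1, −9], [0, 1]].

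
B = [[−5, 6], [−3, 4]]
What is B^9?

[[−1025, 1026], [−513, 514]]

tr B = −1 and det B = −2, so the characteristic polynomial is λ² − (−1)λ + (−2) with roots −2 and 1.
Eigenvectors give P = [[2, 1], [1, 1]] with P⁻¹ = [[1, −1], [−1, 2]], and B = P·diag(−2, 1)·P⁻¹.
Then B^9 = P·diag(−512, 1)·P⁻¹ = [[−1024, 1], [−512, 1]] · [[1, −1], [−1, 2]] = [[−1025, 1026], [−513, 514]].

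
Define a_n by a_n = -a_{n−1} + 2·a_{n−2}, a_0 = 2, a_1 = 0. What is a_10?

684

With companion matrix B = [[-1, 2], [1, 0]], [a_n, a_{n−1}]ᵀ = B·[a_{n−1}, a_{n−2}]ᵀ, so [a_10, a_9]ᵀ = B^9·[a_1, a_0]ᵀ.
B^9 = [[-341, 342], [171, -170]], giving [a_10, a_9]ᵀ = [[684], [-340]].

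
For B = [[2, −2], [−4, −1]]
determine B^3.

B^2 = [[12, −2], [−4, 9]]
B^3 = [[32, −22], [−44, −1]]

[[32, −22], [−44, −1]]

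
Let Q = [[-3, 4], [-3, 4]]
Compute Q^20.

Q² = Q (a projection; rank 1, trace 1), so Q^20 = Q.

[[-3, 4], [-3, 4]]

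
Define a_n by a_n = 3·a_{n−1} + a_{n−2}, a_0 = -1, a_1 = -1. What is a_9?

With companion matrix Q = [[3, 1], [1, 0]], [a_n, a_{n−1}]ᵀ = Q·[a_{n−1}, a_{n−2}]ᵀ, so [a_9, a_8]ᵀ = Q⁸·[a_1, a_0]ᵀ.
Q⁸ = [[12970, 3927], [3927, 1189]], giving [a_9, a_8]ᵀ = [[-16897], [-5116]].

-16897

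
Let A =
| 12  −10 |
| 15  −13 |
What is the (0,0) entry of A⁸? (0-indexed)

tr A = −1 and det A = −6, so the characteristic polynomial is λ² − (−1)λ + (−6) with roots −3 and 2.
Eigenvectors give P = [[−2, 1], [−3, 1]] with P⁻¹ = [[1, −1], [3, −2]], and A = P·diag(−3, 2)·P⁻¹.
Then A⁸ = P·diag(6561, 256)·P⁻¹ = [[−13122, 256], [−19683, 256]] · [[1, −1], [3, −2]] = [[−12354, 12610], [−18915, 19171]].

−12354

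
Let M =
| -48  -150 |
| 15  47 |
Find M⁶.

[[6714, 19950], [-1995, -5921]]

tr M = -1 and det M = -6, so the characteristic polynomial is λ² − (-1)λ + (-6) with roots 2 and -3.
Eigenvectors give P = [[-3, 10], [1, -3]] with P⁻¹ = [[3, 10], [1, 3]], and M = P·diag(2, -3)·P⁻¹.
Then M⁶ = P·diag(64, 729)·P⁻¹ = [[-192, 7290], [64, -2187]] · [[3, 10], [1, 3]] = [[6714, 19950], [-1995, -5921]].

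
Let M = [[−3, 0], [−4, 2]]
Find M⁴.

[[81, 0], [52, 16]]

M² = [[9, 0], [4, 4]]
M³ = [[−27, 0], [−28, 8]]
M⁴ = [[81, 0], [52, 16]]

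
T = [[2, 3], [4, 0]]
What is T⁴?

[[304, 168], [224, 192]]

T² = [[16, 6], [8, 12]]
T³ = [[56, 48], [64, 24]]
T⁴ = [[304, 168], [224, 192]]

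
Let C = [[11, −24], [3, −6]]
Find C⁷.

[[18659, −49416], [6177, −16344]]

tr C = 5 and det C = 6, so the characteristic polynomial is λ² − (5)λ + (6) with roots 3 and 2.
Eigenvectors give P = [[3, −8], [1, −3]] with P⁻¹ = [[3, −8], [1, −3]], and C = P·diag(3, 2)·P⁻¹.
Then C⁷ = P·diag(2187, 128)·P⁻¹ = [[6561, −1024], [2187, −384]] · [[3, −8], [1, −3]] = [[18659, −49416], [6177, −16344]].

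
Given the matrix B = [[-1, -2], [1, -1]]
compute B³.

[[5, -2], [1, 5]]

B² = [[-1, 4], [-2, -1]]
B³ = [[5, -2], [1, 5]]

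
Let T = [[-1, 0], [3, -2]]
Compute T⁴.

T² = [[1, 0], [-9, 4]]
T³ = [[-1, 0], [21, -8]]
T⁴ = [[1, 0], [-45, 16]]

[[1, 0], [-45, 16]]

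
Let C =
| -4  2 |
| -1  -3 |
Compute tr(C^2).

21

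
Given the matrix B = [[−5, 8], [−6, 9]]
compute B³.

[[−77, 104], [−78, 105]]

tr B = 4 and det B = 3, so the characteristic polynomial is λ² − (4)λ + (3) with roots 1 and 3.
Eigenvectors give P = [[4, 1], [3, 1]] with P⁻¹ = [[1, −1], [−3, 4]], and B = P·diag(1, 3)·P⁻¹.
Then B³ = P·diag(1, 27)·P⁻¹ = [[4, 27], [3, 27]] · [[1, −1], [−3, 4]] = [[−77, 104], [−78, 105]].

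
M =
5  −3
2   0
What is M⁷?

tr M = 5 and det M = 6, so the characteristic polynomial is λ² − (5)λ + (6) with roots 3 and 2.
Eigenvectors give P = [[−3, −1], [−2, −1]] with P⁻¹ = [[−1, 1], [2, −3]], and M = P·diag(3, 2)·P⁻¹.
Then M⁷ = P·diag(2187, 128)·P⁻¹ = [[−6561, −128], [−4374, −128]] · [[−1, 1], [2, −3]] = [[6305, −6177], [4118, −3990]].

[[6305, −6177], [4118, −3990]]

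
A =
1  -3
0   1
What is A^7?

[[1, -21], [0, 1]]

A = I + N where N = [[0, -3], [0, 0]] is strictly upper-triangular, so N^2 = 0.
(I + N)^7 = I + 7·N = [[1, -21], [0, 1]].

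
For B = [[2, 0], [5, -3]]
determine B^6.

[[64, 0], [-665, 729]]

tr B = -1 and det B = -6, so the characteristic polynomial is λ² − (-1)λ + (-6) with roots 2 and -3.
Eigenvectors give P = [[-1, 0], [-1, -1]] with P⁻¹ = [[-1, 0], [1, -1]], and B = P·diag(2, -3)·P⁻¹.
Then B^6 = P·diag(64, 729)·P⁻¹ = [[-64, 0], [-64, -729]] · [[-1, 0], [1, -1]] = [[64, 0], [-665, 729]].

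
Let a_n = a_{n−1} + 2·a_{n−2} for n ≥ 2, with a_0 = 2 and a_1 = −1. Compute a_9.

169

With companion matrix C = [[1, 2], [1, 0]], [a_n, a_{n−1}]ᵀ = C·[a_{n−1}, a_{n−2}]ᵀ, so [a_9, a_8]ᵀ = C⁸·[a_1, a_0]ᵀ.
C⁸ = [[171, 170], [85, 86]], giving [a_9, a_8]ᵀ = [[169], [87]].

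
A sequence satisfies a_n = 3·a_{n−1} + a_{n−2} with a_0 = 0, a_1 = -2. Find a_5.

With companion matrix B = [[3, 1], [1, 0]], [a_n, a_{n−1}]ᵀ = B·[a_{n−1}, a_{n−2}]ᵀ, so [a_5, a_4]ᵀ = B⁴·[a_1, a_0]ᵀ.
B⁴ = [[109, 33], [33, 10]], giving [a_5, a_4]ᵀ = [[-218], [-66]].

-218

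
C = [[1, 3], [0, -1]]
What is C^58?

[[1, 0], [0, 1]]

C² = I (check: tr C = 0 and det C = -1), so C^58 = I since 58 is even.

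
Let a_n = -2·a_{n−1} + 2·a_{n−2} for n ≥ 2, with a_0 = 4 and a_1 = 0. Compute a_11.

With companion matrix Q = [[-2, 2], [1, 0]], [a_n, a_{n−1}]ᵀ = Q·[a_{n−1}, a_{n−2}]ᵀ, so [a_11, a_10]ᵀ = Q¹⁰·[a_1, a_0]ᵀ.
Q¹⁰ = [[18272, -13376], [-6688, 4896]], giving [a_11, a_10]ᵀ = [[-53504], [19584]].

-53504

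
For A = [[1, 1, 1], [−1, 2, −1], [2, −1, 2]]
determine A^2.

[[2, 2, 2], [−5, 4, −5], [7, −2, 7]]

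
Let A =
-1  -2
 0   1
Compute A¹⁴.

[[1, 0], [0, 1]]

A² = I (check: tr A = 0 and det A = -1), so A¹⁴ = I since 14 is even.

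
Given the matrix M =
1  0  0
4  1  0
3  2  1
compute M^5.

[[1, 0, 0], [20, 1, 0], [95, 10, 1]]

M = I + N where N = [[0, 0, 0], [4, 0, 0], [3, 2, 0]] is strictly lower-triangular, so N^3 = 0.
(I + N)^5 = I + 5·N + 10·N^2 = [[1, 0, 0], [20, 1, 0], [95, 10, 1]].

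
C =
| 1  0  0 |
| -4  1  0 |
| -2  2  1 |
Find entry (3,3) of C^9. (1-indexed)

1

C = I + N where N = [[0, 0, 0], [-4, 0, 0], [-2, 2, 0]] is strictly lower-triangular, so N^3 = 0.
(I + N)^9 = I + 9·N + 36·N^2 = [[1, 0, 0], [-36, 1, 0], [-306, 18, 1]].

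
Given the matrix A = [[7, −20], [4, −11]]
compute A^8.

[[−26239, 65600], [−13120, 32801]]

tr A = −4 and det A = 3, so the characteristic polynomial is λ² − (−4)λ + (3) with roots −3 and −1.
Eigenvectors give P = [[2, 5], [1, 2]] with P⁻¹ = [[−2, 5], [1, −2]], and A = P·diag(−3, −1)·P⁻¹.
Then A^8 = P·diag(6561, 1)·P⁻¹ = [[13122, 5], [6561, 2]] · [[−2, 5], [1, −2]] = [[−26239, 65600], [−13120, 32801]].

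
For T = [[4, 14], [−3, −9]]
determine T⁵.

[[1234, 2954], [−633, −1509]]

tr T = −5 and det T = 6, so the characteristic polynomial is λ² − (−5)λ + (6) with roots −2 and −3.
Eigenvectors give P = [[7, −2], [−3, 1]] with P⁻¹ = [[1, 2], [3, 7]], and T = P·diag(−2, −3)·P⁻¹.
Then T⁵ = P·diag(−32, −243)·P⁻¹ = [[−224, 486], [96, −243]] · [[1, 2], [3, 7]] = [[1234, 2954], [−633, −1509]].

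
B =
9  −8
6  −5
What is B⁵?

tr B = 4 and det B = 3, so the characteristic polynomial is λ² − (4)λ + (3) with roots 1 and 3.
Eigenvectors give P = [[1, 4], [1, 3]] with P⁻¹ = [[−3, 4], [1, −1]], and B = P·diag(1, 3)·P⁻¹.
Then B⁵ = P·diag(1, 243)·P⁻¹ = [[1, 972], [1, 729]] · [[−3, 4], [1, −1]] = [[969, −968], [726, −725]].

[[969, −968], [726, −725]]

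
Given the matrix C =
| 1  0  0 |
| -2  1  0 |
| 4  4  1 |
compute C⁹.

C = I + N where N = [[0, 0, 0], [-2, 0, 0], [4, 4, 0]] is strictly lower-triangular, so N³ = 0.
(I + N)⁹ = I + 9·N + 36·N² = [[1, 0, 0], [-18, 1, 0], [-252, 36, 1]].

[[1, 0, 0], [-18, 1, 0], [-252, 36, 1]]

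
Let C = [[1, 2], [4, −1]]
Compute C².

[[9, 0], [0, 9]]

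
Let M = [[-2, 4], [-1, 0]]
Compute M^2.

[[0, -8], [2, -4]]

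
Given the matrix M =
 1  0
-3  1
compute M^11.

[[1, 0], [-33, 1]]

M = I + N where N = [[0, 0], [-3, 0]] is strictly lower-triangular, so N^2 = 0.
(I + N)^11 = I + 11·N = [[1, 0], [-33, 1]].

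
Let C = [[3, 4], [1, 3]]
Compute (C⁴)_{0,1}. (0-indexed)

624

C² = [[13, 24], [6, 13]]
C³ = [[63, 124], [31, 63]]
C⁴ = [[313, 624], [156, 313]]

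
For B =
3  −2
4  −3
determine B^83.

[[3, −2], [4, −3]]

B² = I (check: tr B = 0 and det B = −1), so B^83 = B since 83 is odd.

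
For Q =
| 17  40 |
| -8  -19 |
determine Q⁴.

tr Q = -2 and det Q = -3, so the characteristic polynomial is λ² − (-2)λ + (-3) with roots 1 and -3.
Eigenvectors give P = [[5, -2], [-2, 1]] with P⁻¹ = [[1, 2], [2, 5]], and Q = P·diag(1, -3)·P⁻¹.
Then Q⁴ = P·diag(1, 81)·P⁻¹ = [[5, -162], [-2, 81]] · [[1, 2], [2, 5]] = [[-319, -800], [160, 401]].

[[-319, -800], [160, 401]]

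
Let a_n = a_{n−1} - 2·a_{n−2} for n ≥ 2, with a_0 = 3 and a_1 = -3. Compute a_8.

With companion matrix T = [[1, -2], [1, 0]], [a_n, a_{n−1}]ᵀ = T·[a_{n−1}, a_{n−2}]ᵀ, so [a_8, a_7]ᵀ = T⁷·[a_1, a_0]ᵀ.
T⁷ = [[-3, -14], [7, -10]], giving [a_8, a_7]ᵀ = [[-33], [-51]].

-33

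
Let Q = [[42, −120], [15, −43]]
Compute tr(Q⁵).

tr Q = −1 and det Q = −6, so the characteristic polynomial is λ² − (−1)λ + (−6) with roots 2 and −3.
Eigenvectors give P = [[3, −8], [1, −3]] with P⁻¹ = [[3, −8], [1, −3]], and Q = P·diag(2, −3)·P⁻¹.
Then Q⁵ = P·diag(32, −243)·P⁻¹ = [[96, 1944], [32, 729]] · [[3, −8], [1, −3]] = [[2232, −6600], [825, −2443]].

−211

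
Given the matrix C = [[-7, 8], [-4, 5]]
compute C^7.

tr C = -2 and det C = -3, so the characteristic polynomial is λ² − (-2)λ + (-3) with roots -3 and 1.
Eigenvectors give P = [[2, 1], [1, 1]] with P⁻¹ = [[1, -1], [-1, 2]], and C = P·diag(-3, 1)·P⁻¹.
Then C^7 = P·diag(-2187, 1)·P⁻¹ = [[-4374, 1], [-2187, 1]] · [[1, -1], [-1, 2]] = [[-4375, 4376], [-2188, 2189]].

[[-4375, 4376], [-2188, 2189]]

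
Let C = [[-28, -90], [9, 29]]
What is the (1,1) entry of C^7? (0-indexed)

tr C = 1 and det C = -2, so the characteristic polynomial is λ² − (1)λ + (-2) with roots 2 and -1.
Eigenvectors give P = [[-3, 10], [1, -3]] with P⁻¹ = [[3, 10], [1, 3]], and C = P·diag(2, -1)·P⁻¹.
Then C^7 = P·diag(128, -1)·P⁻¹ = [[-384, -10], [128, 3]] · [[3, 10], [1, 3]] = [[-1162, -3870], [387, 1289]].

1289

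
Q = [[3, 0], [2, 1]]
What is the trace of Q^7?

2188

tr Q = 4 and det Q = 3, so the characteristic polynomial is λ² − (4)λ + (3) with roots 3 and 1.
Eigenvectors give P = [[1, 0], [1, 1]] with P⁻¹ = [[1, 0], [-1, 1]], and Q = P·diag(3, 1)·P⁻¹.
Then Q^7 = P·diag(2187, 1)·P⁻¹ = [[2187, 0], [2187, 1]] · [[1, 0], [-1, 1]] = [[2187, 0], [2186, 1]].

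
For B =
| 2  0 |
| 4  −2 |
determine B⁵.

tr B = 0 and det B = −4, so the characteristic polynomial is λ² − (0)λ + (−4) with roots −2 and 2.
Eigenvectors give P = [[0, 1], [−1, 1]] with P⁻¹ = [[1, −1], [1, 0]], and B = P·diag(−2, 2)·P⁻¹.
Then B⁵ = P·diag(−32, 32)·P⁻¹ = [[0, 32], [32, 32]] · [[1, −1], [1, 0]] = [[32, 0], [64, −32]].

[[32, 0], [64, −32]]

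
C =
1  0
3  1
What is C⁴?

C = I + N where N = [[0, 0], [3, 0]] is strictly lower-triangular, so N² = 0.
(I + N)⁴ = I + 4·N = [[1, 0], [12, 1]].

[[1, 0], [12, 1]]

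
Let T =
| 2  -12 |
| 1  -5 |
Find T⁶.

[[-188, 756], [-63, 253]]

tr T = -3 and det T = 2, so the characteristic polynomial is λ² − (-3)λ + (2) with roots -2 and -1.
Eigenvectors give P = [[3, 4], [1, 1]] with P⁻¹ = [[-1, 4], [1, -3]], and T = P·diag(-2, -1)·P⁻¹.
Then T⁶ = P·diag(64, 1)·P⁻¹ = [[192, 4], [64, 1]] · [[-1, 4], [1, -3]] = [[-188, 756], [-63, 253]].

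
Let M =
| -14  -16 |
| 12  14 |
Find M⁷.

[[-896, -1024], [768, 896]]

tr M = 0 and det M = -4, so the characteristic polynomial is λ² − (0)λ + (-4) with roots -2 and 2.
Eigenvectors give P = [[-4, -1], [3, 1]] with P⁻¹ = [[-1, -1], [3, 4]], and M = P·diag(-2, 2)·P⁻¹.
Then M⁷ = P·diag(-128, 128)·P⁻¹ = [[512, -128], [-384, 128]] · [[-1, -1], [3, 4]] = [[-896, -1024], [768, 896]].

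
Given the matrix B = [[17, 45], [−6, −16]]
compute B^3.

tr B = 1 and det B = −2, so the characteristic polynomial is λ² − (1)λ + (−2) with roots −1 and 2.
Eigenvectors give P = [[5, 3], [−2, −1]] with P⁻¹ = [[−1, −3], [2, 5]], and B = P·diag(−1, 2)·P⁻¹.
Then B^3 = P·diag(−1, 8)·P⁻¹ = [[−5, 24], [2, −8]] · [[−1, −3], [2, 5]] = [[53, 135], [−18, −46]].

[[53, 135], [−18, −46]]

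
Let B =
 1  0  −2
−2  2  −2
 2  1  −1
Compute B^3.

B^2 = [[−3, −2, 0], [−10, 2, 2], [−2, 1, −5]]
B^3 = [[1, −4, 10], [−10, 6, 14], [−14, −3, 7]]

[[1, −4, 10], [−10, 6, 14], [−14, −3, 7]]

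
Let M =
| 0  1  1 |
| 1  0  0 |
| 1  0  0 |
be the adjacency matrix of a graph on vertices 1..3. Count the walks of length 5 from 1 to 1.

The number of length-5 walks from vertex 1 to vertex 1 is entry (1,1) of M⁵, where M is the adjacency matrix.
M² = [[2, 0, 0], [0, 1, 1], [0, 1, 1]]
M³ = [[0, 2, 2], [2, 0, 0], [2, 0, 0]]
M⁴ = [[4, 0, 0], [0, 2, 2], [0, 2, 2]]
M⁵ = [[0, 4, 4], [4, 0, 0], [4, 0, 0]]

0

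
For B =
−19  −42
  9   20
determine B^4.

tr B = 1 and det B = −2, so the characteristic polynomial is λ² − (1)λ + (−2) with roots 2 and −1.
Eigenvectors give P = [[−2, 7], [1, −3]] with P⁻¹ = [[3, 7], [1, 2]], and B = P·diag(2, −1)·P⁻¹.
Then B^4 = P·diag(16, 1)·P⁻¹ = [[−32, 7], [16, −3]] · [[3, 7], [1, 2]] = [[−89, −210], [45, 106]].

[[−89, −210], [45, 106]]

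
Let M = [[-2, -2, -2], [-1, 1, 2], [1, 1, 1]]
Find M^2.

[[4, 0, -2], [3, 5, 6], [-2, 0, 1]]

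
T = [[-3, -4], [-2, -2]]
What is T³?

[[-91, -108], [-54, -64]]

T² = [[17, 20], [10, 12]]
T³ = [[-91, -108], [-54, -64]]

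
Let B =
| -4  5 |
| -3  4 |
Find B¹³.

[[-4, 5], [-3, 4]]

B² = I (check: tr B = 0 and det B = -1), so B¹³ = B since 13 is odd.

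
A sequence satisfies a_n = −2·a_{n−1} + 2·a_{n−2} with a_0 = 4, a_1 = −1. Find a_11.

With companion matrix T = [[−2, 2], [1, 0]], [a_n, a_{n−1}]ᵀ = T·[a_{n−1}, a_{n−2}]ᵀ, so [a_11, a_10]ᵀ = T¹⁰·[a_1, a_0]ᵀ.
T¹⁰ = [[18272, −13376], [−6688, 4896]], giving [a_11, a_10]ᵀ = [[−71776], [26272]].

−71776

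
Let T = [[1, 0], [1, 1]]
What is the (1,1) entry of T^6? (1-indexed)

T = I + N where N = [[0, 0], [1, 0]] is strictly lower-triangular, so N^2 = 0.
(I + N)^6 = I + 6·N = [[1, 0], [6, 1]].

1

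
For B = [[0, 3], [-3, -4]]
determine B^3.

B^2 = [[-9, -12], [12, 7]]
B^3 = [[36, 21], [-21, 8]]

[[36, 21], [-21, 8]]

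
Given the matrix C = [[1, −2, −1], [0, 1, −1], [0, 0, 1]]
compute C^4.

C = I + N where N = [[0, −2, −1], [0, 0, −1], [0, 0, 0]] is strictly upper-triangular, so N^3 = 0.
(I + N)^4 = I + 4·N + 6·N^2 = [[1, −8, 8], [0, 1, −4], [0, 0, 1]].

[[1, −8, 8], [0, 1, −4], [0, 0, 1]]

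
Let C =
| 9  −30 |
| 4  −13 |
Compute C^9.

[[98409, −295230], [39364, −118093]]

tr C = −4 and det C = 3, so the characteristic polynomial is λ² − (−4)λ + (3) with roots −1 and −3.
Eigenvectors give P = [[−3, −5], [−1, −2]] with P⁻¹ = [[−2, 5], [1, −3]], and C = P·diag(−1, −3)·P⁻¹.
Then C^9 = P·diag(−1, −19683)·P⁻¹ = [[3, 98415], [1, 39366]] · [[−2, 5], [1, −3]] = [[98409, −295230], [39364, −118093]].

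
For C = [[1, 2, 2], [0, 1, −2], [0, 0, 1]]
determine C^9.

C = I + N where N = [[0, 2, 2], [0, 0, −2], [0, 0, 0]] is strictly upper-triangular, so N^3 = 0.
(I + N)^9 = I + 9·N + 36·N^2 = [[1, 18, −126], [0, 1, −18], [0, 0, 1]].

[[1, 18, −126], [0, 1, −18], [0, 0, 1]]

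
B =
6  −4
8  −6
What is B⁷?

[[384, −256], [512, −384]]

tr B = 0 and det B = −4, so the characteristic polynomial is λ² − (0)λ + (−4) with roots −2 and 2.
Eigenvectors give P = [[1, −1], [2, −1]] with P⁻¹ = [[−1, 1], [−2, 1]], and B = P·diag(−2, 2)·P⁻¹.
Then B⁷ = P·diag(−128, 128)·P⁻¹ = [[−128, −128], [−256, −128]] · [[−1, 1], [−2, 1]] = [[384, −256], [512, −384]].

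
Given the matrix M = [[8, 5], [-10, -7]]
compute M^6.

tr M = 1 and det M = -6, so the characteristic polynomial is λ² − (1)λ + (-6) with roots -2 and 3.
Eigenvectors give P = [[-1, 1], [2, -1]] with P⁻¹ = [[1, 1], [2, 1]], and M = P·diag(-2, 3)·P⁻¹.
Then M^6 = P·diag(64, 729)·P⁻¹ = [[-64, 729], [128, -729]] · [[1, 1], [2, 1]] = [[1394, 665], [-1330, -601]].

[[1394, 665], [-1330, -601]]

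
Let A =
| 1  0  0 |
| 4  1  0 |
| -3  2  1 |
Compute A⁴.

[[1, 0, 0], [16, 1, 0], [36, 8, 1]]

A = I + N where N = [[0, 0, 0], [4, 0, 0], [-3, 2, 0]] is strictly lower-triangular, so N³ = 0.
(I + N)⁴ = I + 4·N + 6·N² = [[1, 0, 0], [16, 1, 0], [36, 8, 1]].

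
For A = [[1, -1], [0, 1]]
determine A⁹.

[[1, -9], [0, 1]]

A = I + N where N = [[0, -1], [0, 0]] is strictly upper-triangular, so N² = 0.
(I + N)⁹ = I + 9·N = [[1, -9], [0, 1]].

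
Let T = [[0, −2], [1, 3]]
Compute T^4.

tr T = 3 and det T = 2, so the characteristic polynomial is λ² − (3)λ + (2) with roots 1 and 2.
Eigenvectors give P = [[−2, −1], [1, 1]] with P⁻¹ = [[−1, −1], [1, 2]], and T = P·diag(1, 2)·P⁻¹.
Then T^4 = P·diag(1, 16)·P⁻¹ = [[−2, −16], [1, 16]] · [[−1, −1], [1, 2]] = [[−14, −30], [15, 31]].

[[−14, −30], [15, 31]]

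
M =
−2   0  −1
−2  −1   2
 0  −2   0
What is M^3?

M^2 = [[4, 2, 2], [6, −3, 0], [4, 2, −4]]
M^3 = [[−12, −6, 0], [−6, 3, −12], [−12, 6, 0]]

[[−12, −6, 0], [−6, 3, −12], [−12, 6, 0]]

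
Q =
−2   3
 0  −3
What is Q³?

[[−8, 57], [0, −27]]

Q² = [[4, −15], [0, 9]]
Q³ = [[−8, 57], [0, −27]]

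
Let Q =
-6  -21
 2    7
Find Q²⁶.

[[-6, -21], [2, 7]]

Q² = Q (a projection; rank 1, trace 1), so Q²⁶ = Q.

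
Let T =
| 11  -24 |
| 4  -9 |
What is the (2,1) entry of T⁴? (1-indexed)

tr T = 2 and det T = -3, so the characteristic polynomial is λ² − (2)λ + (-3) with roots 3 and -1.
Eigenvectors give P = [[-3, -2], [-1, -1]] with P⁻¹ = [[-1, 2], [1, -3]], and T = P·diag(3, -1)·P⁻¹.
Then T⁴ = P·diag(81, 1)·P⁻¹ = [[-243, -2], [-81, -1]] · [[-1, 2], [1, -3]] = [[241, -480], [80, -159]].

80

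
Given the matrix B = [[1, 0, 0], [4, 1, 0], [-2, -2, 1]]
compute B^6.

B = I + N where N = [[0, 0, 0], [4, 0, 0], [-2, -2, 0]] is strictly lower-triangular, so N^3 = 0.
(I + N)^6 = I + 6·N + 15·N^2 = [[1, 0, 0], [24, 1, 0], [-132, -12, 1]].

[[1, 0, 0], [24, 1, 0], [-132, -12, 1]]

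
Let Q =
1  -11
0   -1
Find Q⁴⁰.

[[1, 0], [0, 1]]

Q² = I (check: tr Q = 0 and det Q = -1), so Q⁴⁰ = I since 40 is even.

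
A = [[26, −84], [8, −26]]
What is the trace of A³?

tr A = 0 and det A = −4, so the characteristic polynomial is λ² − (0)λ + (−4) with roots 2 and −2.
Eigenvectors give P = [[7, 3], [2, 1]] with P⁻¹ = [[1, −3], [−2, 7]], and A = P·diag(2, −2)·P⁻¹.
Then A³ = P·diag(8, −8)·P⁻¹ = [[56, −24], [16, −8]] · [[1, −3], [−2, 7]] = [[104, −336], [32, −104]].

0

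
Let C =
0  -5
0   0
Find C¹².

[[0, 0], [0, 0]]

C is strictly triangular, hence nilpotent: C² = 0, so C¹² = 0.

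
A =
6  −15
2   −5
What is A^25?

[[6, −15], [2, −5]]

A² = A (a projection; rank 1, trace 1), so A^25 = A.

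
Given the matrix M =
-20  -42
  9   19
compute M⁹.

tr M = -1 and det M = -2, so the characteristic polynomial is λ² − (-1)λ + (-2) with roots 1 and -2.
Eigenvectors give P = [[-2, 7], [1, -3]] with P⁻¹ = [[3, 7], [1, 2]], and M = P·diag(1, -2)·P⁻¹.
Then M⁹ = P·diag(1, -512)·P⁻¹ = [[-2, -3584], [1, 1536]] · [[3, 7], [1, 2]] = [[-3590, -7182], [1539, 3079]].

[[-3590, -7182], [1539, 3079]]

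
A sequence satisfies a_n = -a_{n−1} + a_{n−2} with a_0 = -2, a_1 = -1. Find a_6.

-2

With companion matrix C = [[-1, 1], [1, 0]], [a_n, a_{n−1}]ᵀ = C·[a_{n−1}, a_{n−2}]ᵀ, so [a_6, a_5]ᵀ = C^5·[a_1, a_0]ᵀ.
C^5 = [[-8, 5], [5, -3]], giving [a_6, a_5]ᵀ = [[-2], [1]].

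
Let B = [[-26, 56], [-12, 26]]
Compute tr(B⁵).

0

tr B = 0 and det B = -4, so the characteristic polynomial is λ² − (0)λ + (-4) with roots -2 and 2.
Eigenvectors give P = [[7, 2], [3, 1]] with P⁻¹ = [[1, -2], [-3, 7]], and B = P·diag(-2, 2)·P⁻¹.
Then B⁵ = P·diag(-32, 32)·P⁻¹ = [[-224, 64], [-96, 32]] · [[1, -2], [-3, 7]] = [[-416, 896], [-192, 416]].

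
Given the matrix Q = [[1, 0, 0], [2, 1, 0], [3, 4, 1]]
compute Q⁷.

[[1, 0, 0], [14, 1, 0], [189, 28, 1]]

Q = I + N where N = [[0, 0, 0], [2, 0, 0], [3, 4, 0]] is strictly lower-triangular, so N³ = 0.
(I + N)⁷ = I + 7·N + 21·N² = [[1, 0, 0], [14, 1, 0], [189, 28, 1]].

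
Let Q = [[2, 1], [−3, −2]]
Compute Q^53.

[[2, 1], [−3, −2]]

Q² = I (check: tr Q = 0 and det Q = −1), so Q^53 = Q since 53 is odd.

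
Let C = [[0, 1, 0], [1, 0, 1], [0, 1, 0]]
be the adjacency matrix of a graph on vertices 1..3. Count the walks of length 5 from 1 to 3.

0

The number of length-5 walks from vertex 1 to vertex 3 is entry (1,3) of C⁵, where C is the adjacency matrix.
C² = [[1, 0, 1], [0, 2, 0], [1, 0, 1]]
C³ = [[0, 2, 0], [2, 0, 2], [0, 2, 0]]
C⁴ = [[2, 0, 2], [0, 4, 0], [2, 0, 2]]
C⁵ = [[0, 4, 0], [4, 0, 4], [0, 4, 0]]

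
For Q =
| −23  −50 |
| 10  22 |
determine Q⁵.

[[−1343, −2750], [550, 1132]]

tr Q = −1 and det Q = −6, so the characteristic polynomial is λ² − (−1)λ + (−6) with roots −3 and 2.
Eigenvectors give P = [[−5, −2], [2, 1]] with P⁻¹ = [[−1, −2], [2, 5]], and Q = P·diag(−3, 2)·P⁻¹.
Then Q⁵ = P·diag(−243, 32)·P⁻¹ = [[1215, −64], [−486, 32]] · [[−1, −2], [2, 5]] = [[−1343, −2750], [550, 1132]].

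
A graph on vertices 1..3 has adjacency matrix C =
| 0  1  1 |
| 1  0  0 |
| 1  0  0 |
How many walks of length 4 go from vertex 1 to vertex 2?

0

The number of length-4 walks from vertex 1 to vertex 2 is entry (1,2) of C⁴, where C is the adjacency matrix.
C² = [[2, 0, 0], [0, 1, 1], [0, 1, 1]]
C³ = [[0, 2, 2], [2, 0, 0], [2, 0, 0]]
C⁴ = [[4, 0, 0], [0, 2, 2], [0, 2, 2]]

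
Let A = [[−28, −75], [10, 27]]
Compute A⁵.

[[−1618, −4125], [550, 1407]]

tr A = −1 and det A = −6, so the characteristic polynomial is λ² − (−1)λ + (−6) with roots −3 and 2.
Eigenvectors give P = [[−3, −5], [1, 2]] with P⁻¹ = [[−2, −5], [1, 3]], and A = P·diag(−3, 2)·P⁻¹.
Then A⁵ = P·diag(−243, 32)·P⁻¹ = [[729, −160], [−243, 64]] · [[−2, −5], [1, 3]] = [[−1618, −4125], [550, 1407]].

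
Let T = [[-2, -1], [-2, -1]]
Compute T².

[[6, 3], [6, 3]]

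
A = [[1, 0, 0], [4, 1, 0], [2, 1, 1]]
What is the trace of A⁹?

3

A = I + N where N = [[0, 0, 0], [4, 0, 0], [2, 1, 0]] is strictly lower-triangular, so N³ = 0.
(I + N)⁹ = I + 9·N + 36·N² = [[1, 0, 0], [36, 1, 0], [162, 9, 1]].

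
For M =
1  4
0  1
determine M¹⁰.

[[1, 40], [0, 1]]

M = I + N where N = [[0, 4], [0, 0]] is strictly upper-triangular, so N² = 0.
(I + N)¹⁰ = I + 10·N = [[1, 40], [0, 1]].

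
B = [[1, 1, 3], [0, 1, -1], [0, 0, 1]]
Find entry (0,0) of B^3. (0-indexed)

1

B = I + N where N = [[0, 1, 3], [0, 0, -1], [0, 0, 0]] is strictly upper-triangular, so N^3 = 0.
(I + N)^3 = I + 3·N + 3·N^2 = [[1, 3, 6], [0, 1, -3], [0, 0, 1]].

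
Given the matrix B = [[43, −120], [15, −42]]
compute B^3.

[[307, −840], [105, −288]]

tr B = 1 and det B = −6, so the characteristic polynomial is λ² − (1)λ + (−6) with roots −2 and 3.
Eigenvectors give P = [[−8, 3], [−3, 1]] with P⁻¹ = [[1, −3], [3, −8]], and B = P·diag(−2, 3)·P⁻¹.
Then B^3 = P·diag(−8, 27)·P⁻¹ = [[64, 81], [24, 27]] · [[1, −3], [3, −8]] = [[307, −840], [105, −288]].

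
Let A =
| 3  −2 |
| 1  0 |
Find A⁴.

[[31, −30], [15, −14]]

tr A = 3 and det A = 2, so the characteristic polynomial is λ² − (3)λ + (2) with roots 1 and 2.
Eigenvectors give P = [[1, 2], [1, 1]] with P⁻¹ = [[−1, 2], [1, −1]], and A = P·diag(1, 2)·P⁻¹.
Then A⁴ = P·diag(1, 16)·P⁻¹ = [[1, 32], [1, 16]] · [[−1, 2], [1, −1]] = [[31, −30], [15, −14]].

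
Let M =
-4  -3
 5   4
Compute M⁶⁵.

M² = I (check: tr M = 0 and det M = -1), so M⁶⁵ = M since 65 is odd.

[[-4, -3], [5, 4]]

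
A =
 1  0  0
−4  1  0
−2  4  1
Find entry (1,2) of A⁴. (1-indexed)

0

A = I + N where N = [[0, 0, 0], [−4, 0, 0], [−2, 4, 0]] is strictly lower-triangular, so N³ = 0.
(I + N)⁴ = I + 4·N + 6·N² = [[1, 0, 0], [−16, 1, 0], [−104, 16, 1]].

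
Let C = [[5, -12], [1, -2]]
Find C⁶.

tr C = 3 and det C = 2, so the characteristic polynomial is λ² − (3)λ + (2) with roots 1 and 2.
Eigenvectors give P = [[3, 4], [1, 1]] with P⁻¹ = [[-1, 4], [1, -3]], and C = P·diag(1, 2)·P⁻¹.
Then C⁶ = P·diag(1, 64)·P⁻¹ = [[3, 256], [1, 64]] · [[-1, 4], [1, -3]] = [[253, -756], [63, -188]].

[[253, -756], [63, -188]]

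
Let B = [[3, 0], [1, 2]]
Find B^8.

tr B = 5 and det B = 6, so the characteristic polynomial is λ² − (5)λ + (6) with roots 3 and 2.
Eigenvectors give P = [[1, 0], [1, −1]] with P⁻¹ = [[1, 0], [1, −1]], and B = P·diag(3, 2)·P⁻¹.
Then B^8 = P·diag(6561, 256)·P⁻¹ = [[6561, 0], [6561, −256]] · [[1, 0], [1, −1]] = [[6561, 0], [6305, 256]].

[[6561, 0], [6305, 256]]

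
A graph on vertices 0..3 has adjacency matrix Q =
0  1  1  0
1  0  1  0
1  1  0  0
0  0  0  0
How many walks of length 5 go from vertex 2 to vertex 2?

10

The number of length-5 walks from vertex 2 to vertex 2 is entry (2,2) of Q⁵, where Q is the adjacency matrix.
Q² = [[2, 1, 1, 0], [1, 2, 1, 0], [1, 1, 2, 0], [0, 0, 0, 0]]
Q³ = [[2, 3, 3, 0], [3, 2, 3, 0], [3, 3, 2, 0], [0, 0, 0, 0]]
Q⁴ = [[6, 5, 5, 0], [5, 6, 5, 0], [5, 5, 6, 0], [0, 0, 0, 0]]
Q⁵ = [[10, 11, 11, 0], [11, 10, 11, 0], [11, 11, 10, 0], [0, 0, 0, 0]]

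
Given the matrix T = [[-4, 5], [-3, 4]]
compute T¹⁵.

T² = I (check: tr T = 0 and det T = -1), so T¹⁵ = T since 15 is odd.

[[-4, 5], [-3, 4]]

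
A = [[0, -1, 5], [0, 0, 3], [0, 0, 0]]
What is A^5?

A is strictly triangular, hence nilpotent: A^3 = 0, so A^5 = 0.

[[0, 0, 0], [0, 0, 0], [0, 0, 0]]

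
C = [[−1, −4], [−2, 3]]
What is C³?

C² = [[9, −8], [−4, 17]]
C³ = [[7, −60], [−30, 67]]

[[7, −60], [−30, 67]]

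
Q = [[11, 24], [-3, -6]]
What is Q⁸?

tr Q = 5 and det Q = 6, so the characteristic polynomial is λ² − (5)λ + (6) with roots 2 and 3.
Eigenvectors give P = [[8, 3], [-3, -1]] with P⁻¹ = [[-1, -3], [3, 8]], and Q = P·diag(2, 3)·P⁻¹.
Then Q⁸ = P·diag(256, 6561)·P⁻¹ = [[2048, 19683], [-768, -6561]] · [[-1, -3], [3, 8]] = [[57001, 151320], [-18915, -50184]].

[[57001, 151320], [-18915, -50184]]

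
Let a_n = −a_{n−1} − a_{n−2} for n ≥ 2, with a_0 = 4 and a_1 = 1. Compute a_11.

With companion matrix T = [[−1, −1], [1, 0]], [a_n, a_{n−1}]ᵀ = T·[a_{n−1}, a_{n−2}]ᵀ, so [a_11, a_10]ᵀ = T¹⁰·[a_1, a_0]ᵀ.
T¹⁰ = [[−1, −1], [1, 0]], giving [a_11, a_10]ᵀ = [[−5], [1]].

−5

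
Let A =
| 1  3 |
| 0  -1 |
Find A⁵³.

[[1, 3], [0, -1]]

A² = I (check: tr A = 0 and det A = -1), so A⁵³ = A since 53 is odd.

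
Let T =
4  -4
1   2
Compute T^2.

[[12, -24], [6, 0]]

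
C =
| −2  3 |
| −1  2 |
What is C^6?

[[1, 0], [0, 1]]

C² = I (check: tr C = 0 and det C = −1), so C^6 = I since 6 is even.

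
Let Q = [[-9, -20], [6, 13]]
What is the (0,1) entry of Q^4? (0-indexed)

tr Q = 4 and det Q = 3, so the characteristic polynomial is λ² − (4)λ + (3) with roots 3 and 1.
Eigenvectors give P = [[-5, -2], [3, 1]] with P⁻¹ = [[1, 2], [-3, -5]], and Q = P·diag(3, 1)·P⁻¹.
Then Q^4 = P·diag(81, 1)·P⁻¹ = [[-405, -2], [243, 1]] · [[1, 2], [-3, -5]] = [[-399, -800], [240, 481]].

-800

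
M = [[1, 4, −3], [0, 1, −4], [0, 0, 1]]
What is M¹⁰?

M = I + N where N = [[0, 4, −3], [0, 0, −4], [0, 0, 0]] is strictly upper-triangular, so N³ = 0.
(I + N)¹⁰ = I + 10·N + 45·N² = [[1, 40, −750], [0, 1, −40], [0, 0, 1]].

[[1, 40, −750], [0, 1, −40], [0, 0, 1]]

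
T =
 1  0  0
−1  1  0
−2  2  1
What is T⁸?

[[1, 0, 0], [−8, 1, 0], [−72, 16, 1]]

T = I + N where N = [[0, 0, 0], [−1, 0, 0], [−2, 2, 0]] is strictly lower-triangular, so N³ = 0.
(I + N)⁸ = I + 8·N + 28·N² = [[1, 0, 0], [−8, 1, 0], [−72, 16, 1]].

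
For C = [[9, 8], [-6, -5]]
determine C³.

[[105, 104], [-78, -77]]

tr C = 4 and det C = 3, so the characteristic polynomial is λ² − (4)λ + (3) with roots 1 and 3.
Eigenvectors give P = [[-1, 4], [1, -3]] with P⁻¹ = [[3, 4], [1, 1]], and C = P·diag(1, 3)·P⁻¹.
Then C³ = P·diag(1, 27)·P⁻¹ = [[-1, 108], [1, -81]] · [[3, 4], [1, 1]] = [[105, 104], [-78, -77]].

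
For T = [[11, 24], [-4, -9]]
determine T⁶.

[[2185, 4368], [-728, -1455]]

tr T = 2 and det T = -3, so the characteristic polynomial is λ² − (2)λ + (-3) with roots 3 and -1.
Eigenvectors give P = [[3, -2], [-1, 1]] with P⁻¹ = [[1, 2], [1, 3]], and T = P·diag(3, -1)·P⁻¹.
Then T⁶ = P·diag(729, 1)·P⁻¹ = [[2187, -2], [-729, 1]] · [[1, 2], [1, 3]] = [[2185, 4368], [-728, -1455]].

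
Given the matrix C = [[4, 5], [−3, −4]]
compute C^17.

C² = I (check: tr C = 0 and det C = −1), so C^17 = C since 17 is odd.

[[4, 5], [−3, −4]]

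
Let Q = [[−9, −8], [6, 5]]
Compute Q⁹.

[[−78729, −78728], [59046, 59045]]

tr Q = −4 and det Q = 3, so the characteristic polynomial is λ² − (−4)λ + (3) with roots −3 and −1.
Eigenvectors give P = [[−4, 1], [3, −1]] with P⁻¹ = [[−1, −1], [−3, −4]], and Q = P·diag(−3, −1)·P⁻¹.
Then Q⁹ = P·diag(−19683, −1)·P⁻¹ = [[78732, −1], [−59049, 1]] · [[−1, −1], [−3, −4]] = [[−78729, −78728], [59046, 59045]].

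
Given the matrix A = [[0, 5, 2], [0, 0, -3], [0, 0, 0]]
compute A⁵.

A is strictly triangular, hence nilpotent: A³ = 0, so A⁵ = 0.

[[0, 0, 0], [0, 0, 0], [0, 0, 0]]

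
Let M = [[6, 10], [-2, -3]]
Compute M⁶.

[[316, 630], [-126, -251]]

tr M = 3 and det M = 2, so the characteristic polynomial is λ² − (3)λ + (2) with roots 2 and 1.
Eigenvectors give P = [[5, -2], [-2, 1]] with P⁻¹ = [[1, 2], [2, 5]], and M = P·diag(2, 1)·P⁻¹.
Then M⁶ = P·diag(64, 1)·P⁻¹ = [[320, -2], [-128, 1]] · [[1, 2], [2, 5]] = [[316, 630], [-126, -251]].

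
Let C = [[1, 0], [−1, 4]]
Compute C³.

[[1, 0], [−21, 64]]

C² = [[1, 0], [−5, 16]]
C³ = [[1, 0], [−21, 64]]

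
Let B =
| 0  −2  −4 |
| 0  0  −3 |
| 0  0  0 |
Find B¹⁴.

[[0, 0, 0], [0, 0, 0], [0, 0, 0]]

B is strictly triangular, hence nilpotent: B³ = 0, so B¹⁴ = 0.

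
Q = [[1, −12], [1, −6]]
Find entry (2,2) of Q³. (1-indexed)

−84

tr Q = −5 and det Q = 6, so the characteristic polynomial is λ² − (−5)λ + (6) with roots −2 and −3.
Eigenvectors give P = [[4, 3], [1, 1]] with P⁻¹ = [[1, −3], [−1, 4]], and Q = P·diag(−2, −3)·P⁻¹.
Then Q³ = P·diag(−8, −27)·P⁻¹ = [[−32, −81], [−8, −27]] · [[1, −3], [−1, 4]] = [[49, −228], [19, −84]].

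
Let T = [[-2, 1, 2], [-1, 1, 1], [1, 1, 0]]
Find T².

[[5, 1, -3], [2, 1, -1], [-3, 2, 3]]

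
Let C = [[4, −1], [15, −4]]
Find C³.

[[4, −1], [15, −4]]

C² = I (check: tr C = 0 and det C = −1), so C³ = C since 3 is odd.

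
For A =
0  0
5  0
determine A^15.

[[0, 0], [0, 0]]

A is strictly triangular, hence nilpotent: A^2 = 0, so A^15 = 0.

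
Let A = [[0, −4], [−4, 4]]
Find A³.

[[64, −128], [−128, 192]]

A² = [[16, −16], [−16, 32]]
A³ = [[64, −128], [−128, 192]]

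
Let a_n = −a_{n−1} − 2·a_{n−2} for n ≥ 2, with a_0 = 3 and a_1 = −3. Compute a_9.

With companion matrix B = [[−1, −2], [1, 0]], [a_n, a_{n−1}]ᵀ = B·[a_{n−1}, a_{n−2}]ᵀ, so [a_9, a_8]ᵀ = B⁸·[a_1, a_0]ᵀ.
B⁸ = [[−17, −6], [3, −14]], giving [a_9, a_8]ᵀ = [[33], [−51]].

33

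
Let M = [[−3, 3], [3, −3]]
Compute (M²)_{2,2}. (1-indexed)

18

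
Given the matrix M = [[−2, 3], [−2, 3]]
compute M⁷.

[[−2, 3], [−2, 3]]

M² = M (a projection; rank 1, trace 1), so M⁷ = M.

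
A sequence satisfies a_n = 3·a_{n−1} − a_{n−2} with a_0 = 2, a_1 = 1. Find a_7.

With companion matrix C = [[3, −1], [1, 0]], [a_n, a_{n−1}]ᵀ = C·[a_{n−1}, a_{n−2}]ᵀ, so [a_7, a_6]ᵀ = C^6·[a_1, a_0]ᵀ.
C^6 = [[377, −144], [144, −55]], giving [a_7, a_6]ᵀ = [[89], [34]].

89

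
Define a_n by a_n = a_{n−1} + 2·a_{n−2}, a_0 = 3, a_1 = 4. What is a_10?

With companion matrix Q = [[1, 2], [1, 0]], [a_n, a_{n−1}]ᵀ = Q·[a_{n−1}, a_{n−2}]ᵀ, so [a_10, a_9]ᵀ = Q⁹·[a_1, a_0]ᵀ.
Q⁹ = [[341, 342], [171, 170]], giving [a_10, a_9]ᵀ = [[2390], [1194]].

2390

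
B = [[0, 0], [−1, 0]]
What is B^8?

B is strictly triangular, hence nilpotent: B^2 = 0, so B^8 = 0.

[[0, 0], [0, 0]]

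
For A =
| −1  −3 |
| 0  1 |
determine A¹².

[[1, 0], [0, 1]]

A² = I (check: tr A = 0 and det A = −1), so A¹² = I since 12 is even.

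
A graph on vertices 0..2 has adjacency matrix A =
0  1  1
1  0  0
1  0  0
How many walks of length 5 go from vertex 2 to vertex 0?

The number of length-5 walks from vertex 2 to vertex 0 is entry (2,0) of A⁵, where A is the adjacency matrix.
A² = [[2, 0, 0], [0, 1, 1], [0, 1, 1]]
A³ = [[0, 2, 2], [2, 0, 0], [2, 0, 0]]
A⁴ = [[4, 0, 0], [0, 2, 2], [0, 2, 2]]
A⁵ = [[0, 4, 4], [4, 0, 0], [4, 0, 0]]

4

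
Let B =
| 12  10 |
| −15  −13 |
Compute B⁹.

[[40902, 40390], [−60585, −60073]]

tr B = −1 and det B = −6, so the characteristic polynomial is λ² − (−1)λ + (−6) with roots −3 and 2.
Eigenvectors give P = [[2, 1], [−3, −1]] with P⁻¹ = [[−1, −1], [3, 2]], and B = P·diag(−3, 2)·P⁻¹.
Then B⁹ = P·diag(−19683, 512)·P⁻¹ = [[−39366, 512], [59049, −512]] · [[−1, −1], [3, 2]] = [[40902, 40390], [−60585, −60073]].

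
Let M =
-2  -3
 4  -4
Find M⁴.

[[-368, -72], [96, -416]]

M² = [[-8, 18], [-24, 4]]
M³ = [[88, -48], [64, 56]]
M⁴ = [[-368, -72], [96, -416]]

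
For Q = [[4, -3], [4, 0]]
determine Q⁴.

Q² = [[4, -12], [16, -12]]
Q³ = [[-32, -12], [16, -48]]
Q⁴ = [[-176, 96], [-128, -48]]

[[-176, 96], [-128, -48]]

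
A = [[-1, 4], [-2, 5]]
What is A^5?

tr A = 4 and det A = 3, so the characteristic polynomial is λ² − (4)λ + (3) with roots 3 and 1.
Eigenvectors give P = [[-1, 2], [-1, 1]] with P⁻¹ = [[1, -2], [1, -1]], and A = P·diag(3, 1)·P⁻¹.
Then A^5 = P·diag(243, 1)·P⁻¹ = [[-243, 2], [-243, 1]] · [[1, -2], [1, -1]] = [[-241, 484], [-242, 485]].

[[-241, 484], [-242, 485]]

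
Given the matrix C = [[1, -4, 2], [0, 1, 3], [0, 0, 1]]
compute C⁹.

[[1, -36, -414], [0, 1, 27], [0, 0, 1]]

C = I + N where N = [[0, -4, 2], [0, 0, 3], [0, 0, 0]] is strictly upper-triangular, so N³ = 0.
(I + N)⁹ = I + 9·N + 36·N² = [[1, -36, -414], [0, 1, 27], [0, 0, 1]].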